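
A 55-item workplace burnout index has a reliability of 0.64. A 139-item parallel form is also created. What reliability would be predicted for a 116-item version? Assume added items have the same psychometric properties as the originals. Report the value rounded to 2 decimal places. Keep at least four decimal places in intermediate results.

The 139-item form is not needed; work directly from the 55-item form with n = 116/55 = 2.1091.
r_{116} = n·r / (1 + (n − 1)·r) = 1.3498 / 1.7098 ≈ 0.7894

0.79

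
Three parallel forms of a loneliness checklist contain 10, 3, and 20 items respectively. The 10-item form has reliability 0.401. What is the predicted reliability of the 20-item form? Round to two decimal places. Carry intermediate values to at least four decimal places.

The 3-item form is not needed; work directly from the 10-item form with n = 20/10 = 2.0000.
r_{20} = n·r / (1 + (n − 1)·r) = 0.8020 / 1.4010 ≈ 0.5724

0.57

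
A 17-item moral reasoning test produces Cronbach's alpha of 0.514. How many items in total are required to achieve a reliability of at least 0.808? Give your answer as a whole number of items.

68

n = 0.808(1 − 0.514) / [0.514(1 − 0.808)]
  = 0.392688 / 0.098688 = 3.9791
So the test needs 3.9791 × 17 ≈ 67.64 items; rounding up, 68.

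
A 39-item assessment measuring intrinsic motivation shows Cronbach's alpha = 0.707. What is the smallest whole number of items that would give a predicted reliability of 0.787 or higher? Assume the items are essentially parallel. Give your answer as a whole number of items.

n = 0.787(1 − 0.707) / [0.707(1 − 0.787)]
  = 0.230591 / 0.150591 = 1.5312
1.5312 × 39 = 59.72 → 60 items

60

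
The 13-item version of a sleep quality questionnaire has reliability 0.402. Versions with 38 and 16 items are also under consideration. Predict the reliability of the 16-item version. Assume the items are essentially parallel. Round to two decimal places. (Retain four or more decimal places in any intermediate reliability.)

Only the ratio of lengths matters: n = 16/13 = 1.2308
r_{16} = n·r / (1 + (n − 1)·r) = 0.4948 / 1.0928 ≈ 0.4528

0.45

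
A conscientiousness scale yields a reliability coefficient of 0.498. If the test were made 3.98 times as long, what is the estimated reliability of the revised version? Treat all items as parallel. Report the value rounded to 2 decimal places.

0.80

By Spearman-Brown, r_new = n r / (1 + (n − 1) r).
r_new = 3.98·0.498 / [1 + (3.98 − 1)·0.498]
     = 1.9820 / 2.4840 = 0.7979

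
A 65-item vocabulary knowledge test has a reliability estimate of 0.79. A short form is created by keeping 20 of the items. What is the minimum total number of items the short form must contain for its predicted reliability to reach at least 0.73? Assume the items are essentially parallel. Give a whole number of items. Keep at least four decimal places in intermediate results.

Short-form reliability: n = 20/65 = 0.3077; r_20 = n·r/(1+(n−1)r) ≈ 0.5365
Length factor from the short form to reach 0.73: n' = 0.73(1 − 0.5365) / [0.5365(1 − 0.73)] ≈ 2.3358
Total items = 2.3358 × 20 = 46.72, rounded up to 47.

47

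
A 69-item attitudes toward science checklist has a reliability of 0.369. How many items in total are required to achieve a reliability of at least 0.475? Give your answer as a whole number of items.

n = [0.475 × 0.631] / [0.369 × 0.525]
n = 0.299725 / 0.193725 ≈ 1.5472
Items needed = n × 69 = 1.5472 × 69 ≈ 106.76 → round up to 107

107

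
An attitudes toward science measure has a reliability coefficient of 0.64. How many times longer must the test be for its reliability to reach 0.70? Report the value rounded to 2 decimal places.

1.31

Spearman-Brown solved for the length factor n:
n = r*(1 − r) / [ r (1 − r*) ]
n = [0.70 × 0.36] / [0.64 × 0.30]
n = 0.2520 / 0.1920 ≈ 1.3125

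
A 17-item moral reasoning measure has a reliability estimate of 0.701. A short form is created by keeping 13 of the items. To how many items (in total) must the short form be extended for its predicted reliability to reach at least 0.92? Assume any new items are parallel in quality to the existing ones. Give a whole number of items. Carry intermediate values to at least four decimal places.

Short-form reliability: n = 13/17 = 0.7647; r_13 = n·r/(1+(n−1)r) ≈ 0.6419
Then solve for n' with r_old = 0.6419, r_target = 0.92: n' = 0.92(1 − 0.6419)/[0.6419(1 − 0.92)] = 6.4156
Total items = 6.4156 × 13 = 83.40, rounded up to 84.

84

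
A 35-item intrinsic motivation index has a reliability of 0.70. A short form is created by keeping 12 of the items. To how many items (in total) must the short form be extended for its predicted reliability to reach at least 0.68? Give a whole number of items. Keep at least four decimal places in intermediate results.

32

First, r for the 12-item form: n = 12/35 = 0.3429, so r_12 = 0.3429·0.70/(1 + (0.3429 − 1)·0.70) = 0.4445
Then solve for n' with r_old = 0.4445, r_target = 0.68: n' = 0.68(1 − 0.4445)/[0.4445(1 − 0.68)] = 2.6557
Total items = 2.6557 × 12 = 31.87, rounded up to 32.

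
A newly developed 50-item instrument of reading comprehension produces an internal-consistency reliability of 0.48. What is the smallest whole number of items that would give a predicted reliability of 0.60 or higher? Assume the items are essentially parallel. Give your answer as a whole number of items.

n = 0.60(1 − 0.48) / [0.48(1 − 0.60)]
  = 0.3120 / 0.1920 = 1.6250
Items needed = n × 50 = 1.6250 × 50 ≈ 81.25 → round up to 82

82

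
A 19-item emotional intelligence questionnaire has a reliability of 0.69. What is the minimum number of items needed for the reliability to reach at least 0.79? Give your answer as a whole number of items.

n = 0.79(1 − 0.69) / [0.69(1 − 0.79)]
n = 0.2449 / 0.1449 ≈ 1.6901
1.6901 × 19 = 32.11 → 33 items

33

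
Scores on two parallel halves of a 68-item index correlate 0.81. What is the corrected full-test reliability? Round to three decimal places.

0.895

Apply the Spearman-Brown correction with n = 2:
r_full = 2(0.81) / (1 + 0.81)
r_full = 1.6200 / 1.8100 ≈ 0.8950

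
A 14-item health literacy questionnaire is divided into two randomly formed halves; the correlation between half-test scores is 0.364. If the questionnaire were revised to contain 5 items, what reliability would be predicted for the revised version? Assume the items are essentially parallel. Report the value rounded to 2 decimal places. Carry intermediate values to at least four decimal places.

0.29

First correct the split-half correlation to full-test reliability: r_full = 2 × 0.364 / (1 + 0.364) ≈ 0.5337
Then adjust to 5 items: n = 5/14 = 0.3571
r_new = n·r_full / (1 + (n − 1)·r_full) = 0.1906 / 0.6569 ≈ 0.2902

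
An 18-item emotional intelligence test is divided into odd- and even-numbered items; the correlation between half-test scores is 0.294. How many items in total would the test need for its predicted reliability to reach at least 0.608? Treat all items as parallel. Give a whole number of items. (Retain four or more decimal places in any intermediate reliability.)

Corrected full-test reliability: r_full = 2 × 0.294 / (1 + 0.294) ≈ 0.4544
Solve Spearman-Brown for n: n = 0.608(1 − 0.4544) / [0.4544(1 − 0.608)] = 1.8623
Items = 1.8623 × 18 ≈ 33.52 → 34

34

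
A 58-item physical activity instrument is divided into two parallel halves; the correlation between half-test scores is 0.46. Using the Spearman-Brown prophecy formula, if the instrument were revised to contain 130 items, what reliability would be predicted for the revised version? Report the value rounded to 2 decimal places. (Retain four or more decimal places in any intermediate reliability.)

Spearman-Brown correction (n = 2): r_full = 2·0.46/(1 + 0.46) = 0.6301
Then adjust to 130 items: n = 130/58 = 2.2414
r_new = n·r_full / (1 + (n − 1)·r_full) = 1.4123 / 1.7822 ≈ 0.7924

0.79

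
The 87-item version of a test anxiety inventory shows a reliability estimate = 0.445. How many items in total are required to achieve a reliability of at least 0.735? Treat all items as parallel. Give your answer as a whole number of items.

n = 0.735(1 − 0.445) / [0.445(1 − 0.735)]
n = 0.407925 / 0.117925 ≈ 3.4592
Items needed = n × 87 = 3.4592 × 87 ≈ 300.95 → round up to 301

301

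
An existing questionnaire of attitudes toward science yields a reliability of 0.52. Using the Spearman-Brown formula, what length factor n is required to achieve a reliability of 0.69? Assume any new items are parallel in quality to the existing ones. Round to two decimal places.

n = 0.69 × (1 − 0.52) / [ 0.52 × (1 − 0.69) ]
n = 0.3312 / 0.1612 ≈ 2.0546

2.05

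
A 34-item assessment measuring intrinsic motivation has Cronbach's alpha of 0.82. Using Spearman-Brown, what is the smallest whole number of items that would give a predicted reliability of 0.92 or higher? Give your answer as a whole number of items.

n = 0.92(1 − 0.82) / [0.82(1 − 0.92)]
  = 0.1656 / 0.0656 = 2.5244
2.5244 × 34 = 85.83 → 86 items

86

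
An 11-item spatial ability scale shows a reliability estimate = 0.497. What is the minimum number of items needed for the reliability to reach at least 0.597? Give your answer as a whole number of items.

17

Rearranging the Spearman-Brown formula for n,
n = r_target (1 − r_old) / [ r_old (1 − r_target) ]
n = 0.597 × (1 − 0.497) / [ 0.497 × (1 − 0.597) ]
n = 0.300291 / 0.200291 ≈ 1.4993
So the test needs 1.4993 × 11 ≈ 16.49 items; rounding up, 17.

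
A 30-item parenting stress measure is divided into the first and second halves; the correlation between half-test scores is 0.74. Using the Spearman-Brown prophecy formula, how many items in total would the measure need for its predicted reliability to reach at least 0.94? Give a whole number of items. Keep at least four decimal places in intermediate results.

r_full = 2(0.74)/(1 + 0.74) = 0.8506
n = r_tgt(1 − r_full) / [r_full(1 − r_tgt)] = 0.94 × 0.1494 / (0.8506 × 0.06) ≈ 2.7517
Items = 2.7517 × 30 ≈ 82.55 → 83

83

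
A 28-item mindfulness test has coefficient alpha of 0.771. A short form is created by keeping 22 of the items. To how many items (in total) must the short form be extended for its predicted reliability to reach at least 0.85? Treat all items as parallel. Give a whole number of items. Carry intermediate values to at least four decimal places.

First, r for the 22-item form: n = 22/28 = 0.7857, so r_22 = 0.7857·0.771/(1 + (0.7857 − 1)·0.771) = 0.7257
Length factor from the short form to reach 0.85: n' = 0.85(1 − 0.7257) / [0.7257(1 − 0.85)] ≈ 2.1419
Items = 2.1419 × 22 ≈ 47.12 → 48

48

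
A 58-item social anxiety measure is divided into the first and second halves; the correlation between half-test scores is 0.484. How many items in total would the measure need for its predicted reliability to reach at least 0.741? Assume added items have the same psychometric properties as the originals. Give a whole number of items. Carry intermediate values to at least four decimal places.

89

r_full = 2(0.484)/(1 + 0.484) = 0.6523
Solve Spearman-Brown for n: n = 0.741(1 − 0.6523) / [0.6523(1 − 0.741)] = 1.5250
Items = 1.5250 × 58 ≈ 88.45 → 89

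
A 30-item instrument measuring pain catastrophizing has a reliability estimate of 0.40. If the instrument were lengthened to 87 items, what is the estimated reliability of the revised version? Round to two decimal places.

n = 87/30 = 2.9
r_new = (2.9 × 0.40) / (1 + (2.9 − 1) × 0.40)
     = 1.1600 / 1.7600 = 0.6591

0.66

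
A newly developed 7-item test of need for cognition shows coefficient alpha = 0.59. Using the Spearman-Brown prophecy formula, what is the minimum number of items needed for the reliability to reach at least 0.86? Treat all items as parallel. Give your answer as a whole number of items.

Invert Spearman-Brown to solve for n:
n = r_target (1 − r_old) / [ r_old (1 − r_target) ]
n = 0.86(1 − 0.59) / [0.59(1 − 0.86)]
n = 0.3526 / 0.0826 ≈ 4.2688
So the test needs 4.2688 × 7 ≈ 29.88 items; rounding up, 30.

30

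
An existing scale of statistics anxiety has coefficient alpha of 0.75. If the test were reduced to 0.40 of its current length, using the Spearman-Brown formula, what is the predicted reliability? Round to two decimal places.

0.55

Spearman-Brown: r_new = n·r / (1 + (n − 1)·r)
r_new = 0.4·0.75 / [1 + (0.4 − 1)·0.75]
     = 0.3000 / 0.5500 = 0.5455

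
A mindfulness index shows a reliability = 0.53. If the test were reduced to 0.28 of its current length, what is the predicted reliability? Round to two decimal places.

0.24

Apply the Spearman-Brown prophecy formula, r' = nr / [1 + (n − 1)r]:
r_new = (0.28 × 0.53) / (1 + (0.28 − 1) × 0.53)
     = 0.1484 / 0.6184 = 0.2400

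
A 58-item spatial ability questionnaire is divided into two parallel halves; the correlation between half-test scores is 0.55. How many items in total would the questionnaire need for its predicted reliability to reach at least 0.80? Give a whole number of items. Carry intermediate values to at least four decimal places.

r_full = 2(0.55)/(1 + 0.55) = 0.7097
Solve Spearman-Brown for n: n = 0.80(1 − 0.7097) / [0.7097(1 − 0.80)] = 1.6362
Required items = 1.6362 × 58 = 94.90, so 95 items.

95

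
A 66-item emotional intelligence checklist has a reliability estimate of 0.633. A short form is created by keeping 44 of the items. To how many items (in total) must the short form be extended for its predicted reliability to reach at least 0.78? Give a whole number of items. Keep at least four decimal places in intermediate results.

Short-form reliability: n = 44/66 = 0.6667; r_44 = n·r/(1+(n−1)r) ≈ 0.5349
Length factor from the short form to reach 0.78: n' = 0.78(1 − 0.5349) / [0.5349(1 − 0.78)] ≈ 3.0828
Items = 3.0828 × 44 ≈ 135.64 → 136

136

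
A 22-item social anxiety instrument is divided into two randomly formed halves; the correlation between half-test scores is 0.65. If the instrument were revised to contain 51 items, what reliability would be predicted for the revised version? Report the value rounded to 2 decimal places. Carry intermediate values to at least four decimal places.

First correct the split-half correlation to full-test reliability: r_full = 2 × 0.65 / (1 + 0.65) ≈ 0.7879
Length factor from 22 to 51 items: n = 51/22 = 2.3182
r_new = n·r_full / (1 + (n − 1)·r_full) = 1.8265 / 2.0386 ≈ 0.8960

0.90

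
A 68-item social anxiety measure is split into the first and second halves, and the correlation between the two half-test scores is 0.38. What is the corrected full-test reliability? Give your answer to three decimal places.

Apply the Spearman-Brown correction with n = 2:
r_full = 2r_hh / (1 + r_hh) = 2 × 0.38 / (1 + 0.38)
r_full = 0.7600 / 1.3800 ≈ 0.5507

0.551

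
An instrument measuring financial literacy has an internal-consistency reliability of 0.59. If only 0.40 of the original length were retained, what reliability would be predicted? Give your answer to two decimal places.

0.37

r_new = (0.4 × 0.59) / (1 + (0.4 − 1) × 0.59)
r_new = 0.2360 / 0.6460 ≈ 0.3653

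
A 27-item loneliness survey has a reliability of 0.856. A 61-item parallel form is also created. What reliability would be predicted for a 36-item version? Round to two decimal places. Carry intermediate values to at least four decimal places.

0.89

The 61-item form is not needed; work directly from the 27-item form with n = 36/27 = 1.3333.
r_{36} = n·r / (1 + (n − 1)·r) = 1.1413 / 1.2853 ≈ 0.8880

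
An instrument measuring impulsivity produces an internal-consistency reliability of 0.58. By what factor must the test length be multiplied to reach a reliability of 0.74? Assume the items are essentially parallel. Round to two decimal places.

n = [0.74 × 0.42] / [0.58 × 0.26]
  = 0.3108 / 0.1508 = 2.0610

2.06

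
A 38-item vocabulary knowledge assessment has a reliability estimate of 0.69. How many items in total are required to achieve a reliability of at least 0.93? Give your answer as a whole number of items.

Invert Spearman-Brown to solve for n:
n = r*(1 − r) / [ r (1 − r*) ]
n = 0.93 × (1 − 0.69) / [ 0.69 × (1 − 0.93) ]
n = 0.2883 / 0.0483 ≈ 5.9689
5.9689 × 38 = 226.82 → 227 items

227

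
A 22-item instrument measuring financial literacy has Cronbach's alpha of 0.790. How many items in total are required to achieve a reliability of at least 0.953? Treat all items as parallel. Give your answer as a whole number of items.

119

n = [0.953 × 0.210] / [0.790 × 0.047]
  = 0.200130 / 0.037130 = 5.3900
Items needed = n × 22 = 5.3900 × 22 ≈ 118.58 → round up to 119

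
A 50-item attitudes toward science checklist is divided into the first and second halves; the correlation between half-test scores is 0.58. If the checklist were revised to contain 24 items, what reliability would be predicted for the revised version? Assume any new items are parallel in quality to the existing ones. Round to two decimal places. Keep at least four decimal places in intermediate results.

First correct the split-half correlation to full-test reliability: r_full = 2 × 0.58 / (1 + 0.58) ≈ 0.7342
Length factor from 50 to 24 items: n = 24/50 = 0.4800
r_new = n·r_full / (1 + (n − 1)·r_full) = 0.3524 / 0.6182 ≈ 0.5700

0.57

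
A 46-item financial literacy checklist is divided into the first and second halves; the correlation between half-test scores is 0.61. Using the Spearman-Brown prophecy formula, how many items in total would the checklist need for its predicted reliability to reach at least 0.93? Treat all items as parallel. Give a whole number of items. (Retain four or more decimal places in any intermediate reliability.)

r_full = 2(0.61)/(1 + 0.61) = 0.7578
Solve Spearman-Brown for n: n = 0.93(1 − 0.7578) / [0.7578(1 − 0.93)] = 4.2462
Required items = 4.2462 × 46 = 195.33, so 196 items.

196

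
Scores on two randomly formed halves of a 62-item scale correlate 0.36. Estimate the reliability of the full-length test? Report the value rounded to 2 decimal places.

0.53

Apply the Spearman-Brown correction with n = 2:
r_full = 2(0.36) / (1 + 0.36)
r_full = 0.7200 / 1.3600 ≈ 0.5294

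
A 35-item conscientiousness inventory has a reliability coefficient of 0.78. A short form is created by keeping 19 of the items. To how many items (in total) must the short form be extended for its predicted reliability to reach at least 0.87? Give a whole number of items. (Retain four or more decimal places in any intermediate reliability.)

First, r for the 19-item form: n = 19/35 = 0.5429, so r_19 = 0.5429·0.78/(1 + (0.5429 − 1)·0.78) = 0.6581
Length factor from the short form to reach 0.87: n' = 0.87(1 − 0.6581) / [0.6581(1 − 0.87)] ≈ 3.4768
Total items = 3.4768 × 19 = 66.06, rounded up to 67.

67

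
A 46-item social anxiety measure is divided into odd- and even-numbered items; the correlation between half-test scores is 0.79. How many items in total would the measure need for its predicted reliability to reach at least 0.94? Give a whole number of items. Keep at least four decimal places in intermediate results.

Corrected full-test reliability: r_full = 2 × 0.79 / (1 + 0.79) ≈ 0.8827
n = r_tgt(1 − r_full) / [r_full(1 − r_tgt)] = 0.94 × 0.1173 / (0.8827 × 0.06) ≈ 2.0819
Items = 2.0819 × 46 ≈ 95.77 → 96

96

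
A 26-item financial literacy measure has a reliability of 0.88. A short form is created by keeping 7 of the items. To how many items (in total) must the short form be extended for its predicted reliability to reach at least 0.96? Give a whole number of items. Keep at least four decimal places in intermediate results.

First, r for the 7-item form: n = 7/26 = 0.2692, so r_7 = 0.2692·0.88/(1 + (0.2692 − 1)·0.88) = 0.6638
Length factor from the short form to reach 0.96: n' = 0.96(1 − 0.6638) / [0.6638(1 − 0.96)] ≈ 12.1555
Items = 12.1555 × 7 ≈ 85.09 → 86

86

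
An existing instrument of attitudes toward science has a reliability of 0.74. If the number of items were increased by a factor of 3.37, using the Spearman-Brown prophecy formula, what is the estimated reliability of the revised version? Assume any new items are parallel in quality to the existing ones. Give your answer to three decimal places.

0.906

r_new = (3.37 × 0.74) / (1 + (3.37 − 1) × 0.74)
     = 2.4938 / 2.7538 = 0.9056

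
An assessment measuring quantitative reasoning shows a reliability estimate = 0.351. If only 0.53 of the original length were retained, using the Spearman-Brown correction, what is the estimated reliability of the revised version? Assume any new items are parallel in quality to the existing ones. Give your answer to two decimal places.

0.22

r_new = 0.53·0.351 / [1 + (0.53 − 1)·0.351]
     = 0.1860 / 0.8350 = 0.2228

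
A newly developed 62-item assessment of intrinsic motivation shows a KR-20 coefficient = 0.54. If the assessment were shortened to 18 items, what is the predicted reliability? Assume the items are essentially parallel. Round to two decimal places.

Length ratio n = 18/62 = 0.2903
Apply the Spearman-Brown prophecy formula, r' = nr / [1 + (n − 1)r]:
r_new = (0.2903 × 0.54) / (1 + (0.2903 − 1) × 0.54)
r_new = 0.1568 / 0.6168 ≈ 0.2542

0.25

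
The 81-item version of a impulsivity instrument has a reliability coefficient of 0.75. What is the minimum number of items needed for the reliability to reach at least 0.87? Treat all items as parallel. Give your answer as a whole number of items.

181

n = 0.87 × (1 − 0.75) / [ 0.75 × (1 − 0.87) ]
  = 0.2175 / 0.0975 = 2.2308
2.2308 × 81 = 180.69 → 181 items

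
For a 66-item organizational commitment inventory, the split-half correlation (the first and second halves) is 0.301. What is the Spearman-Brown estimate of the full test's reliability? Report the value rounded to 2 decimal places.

0.46

The full test is twice the length of either half (n = 2).
r_full = 2r_hh / (1 + r_hh) = 2 × 0.301 / (1 + 0.301)
       = 0.6020 / 1.3010 = 0.4627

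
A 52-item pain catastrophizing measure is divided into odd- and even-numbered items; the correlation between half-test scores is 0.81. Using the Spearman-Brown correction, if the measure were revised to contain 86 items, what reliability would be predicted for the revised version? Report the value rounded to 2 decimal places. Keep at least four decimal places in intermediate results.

First correct the split-half correlation to full-test reliability: r_full = 2 × 0.81 / (1 + 0.81) ≈ 0.8950
Then adjust to 86 items: n = 86/52 = 1.6538
r_new = n·r_full / (1 + (n − 1)·r_full) = 1.4802 / 1.5852 ≈ 0.9338

0.93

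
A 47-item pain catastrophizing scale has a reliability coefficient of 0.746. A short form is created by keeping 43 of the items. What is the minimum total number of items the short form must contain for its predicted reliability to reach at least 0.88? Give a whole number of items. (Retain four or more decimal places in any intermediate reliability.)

Short-form reliability: n = 43/47 = 0.9149; r_43 = n·r/(1+(n−1)r) ≈ 0.7288
Then solve for n' with r_old = 0.7288, r_target = 0.88: n' = 0.88(1 − 0.7288)/[0.7288(1 − 0.88)] = 2.7289
Total items = 2.7289 × 43 = 117.34, rounded up to 118.

118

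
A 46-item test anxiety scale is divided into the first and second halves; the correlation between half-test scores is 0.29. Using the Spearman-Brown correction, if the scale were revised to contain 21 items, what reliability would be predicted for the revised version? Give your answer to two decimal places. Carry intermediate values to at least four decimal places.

0.27

First correct the split-half correlation to full-test reliability: r_full = 2 × 0.29 / (1 + 0.29) ≈ 0.4496
Length factor from 46 to 21 items: n = 21/46 = 0.4565
r_new = n·r_full / (1 + (n − 1)·r_full) = 0.2052 / 0.7556 ≈ 0.2716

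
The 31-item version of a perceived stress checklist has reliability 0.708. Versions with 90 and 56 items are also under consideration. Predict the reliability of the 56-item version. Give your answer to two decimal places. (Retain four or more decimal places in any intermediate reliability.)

Only the ratio of lengths matters: n = 56/31 = 1.8065
r_{56} = n·r / (1 + (n − 1)·r) = 1.2790 / 1.5710 ≈ 0.8141

0.81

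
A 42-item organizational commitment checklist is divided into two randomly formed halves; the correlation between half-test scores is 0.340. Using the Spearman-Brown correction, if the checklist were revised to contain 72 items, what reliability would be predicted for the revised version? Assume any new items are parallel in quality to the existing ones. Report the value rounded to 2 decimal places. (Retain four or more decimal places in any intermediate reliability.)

Full-test reliability from the split-half r: r_full = 2(0.340)/(1 + 0.340) = 0.5075
Length factor from 42 to 72 items: n = 72/42 = 1.7143
r_new = n·r_full / (1 + (n − 1)·r_full) = 0.8700 / 1.3625 ≈ 0.6385

0.64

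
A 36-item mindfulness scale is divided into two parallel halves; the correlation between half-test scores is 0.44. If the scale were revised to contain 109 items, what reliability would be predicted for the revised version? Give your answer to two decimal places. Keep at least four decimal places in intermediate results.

0.83

Full-test reliability from the split-half r: r_full = 2(0.44)/(1 + 0.44) = 0.6111
Length factor from 36 to 109 items: n = 109/36 = 3.0278
r_new = n·r_full / (1 + (n − 1)·r_full) = 1.8503 / 2.2392 ≈ 0.8263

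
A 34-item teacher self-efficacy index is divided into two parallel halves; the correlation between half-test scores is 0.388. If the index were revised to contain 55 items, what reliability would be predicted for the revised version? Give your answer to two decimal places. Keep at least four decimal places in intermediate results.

0.67

Full-test reliability from the split-half r: r_full = 2(0.388)/(1 + 0.388) = 0.5591
Then adjust to 55 items: n = 55/34 = 1.6176
r_new = n·r_full / (1 + (n − 1)·r_full) = 0.9044 / 1.3453 ≈ 0.6723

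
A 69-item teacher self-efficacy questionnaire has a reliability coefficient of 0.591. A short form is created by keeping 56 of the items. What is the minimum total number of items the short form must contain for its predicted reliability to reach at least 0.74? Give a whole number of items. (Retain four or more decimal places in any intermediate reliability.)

Short-form reliability: n = 56/69 = 0.8116; r_56 = n·r/(1+(n−1)r) ≈ 0.5398
Then solve for n' with r_old = 0.5398, r_target = 0.74: n' = 0.74(1 − 0.5398)/[0.5398(1 − 0.74)] = 2.4265
Items = 2.4265 × 56 ≈ 135.88 → 136

136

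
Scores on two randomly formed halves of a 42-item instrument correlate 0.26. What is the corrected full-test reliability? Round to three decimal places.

0.413

Apply the Spearman-Brown correction with n = 2:
r_full = 2(0.26) / (1 + 0.26)
       = 0.5200 / 1.2600 = 0.4127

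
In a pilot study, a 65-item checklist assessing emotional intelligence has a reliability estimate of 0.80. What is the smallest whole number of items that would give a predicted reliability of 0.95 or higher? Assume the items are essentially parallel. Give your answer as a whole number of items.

Rearranging the Spearman-Brown formula for n,
n = r*(1 − r) / [ r (1 − r*) ]
n = 0.95(1 − 0.80) / [0.80(1 − 0.95)]
  = 0.1900 / 0.0400 = 4.7500
Items needed = n × 65 = 4.7500 × 65 ≈ 308.75 → round up to 309

309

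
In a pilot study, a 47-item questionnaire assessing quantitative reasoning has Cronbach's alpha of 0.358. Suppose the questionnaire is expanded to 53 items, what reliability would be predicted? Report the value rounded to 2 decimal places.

n = 53/47 = 1.1277
Spearman-Brown: r_new = n·r / (1 + (n − 1)·r)
r_new = (1.1277 × 0.358) / (1 + (1.1277 − 1) × 0.358)
     = 0.4037 / 1.0457 = 0.3861

0.39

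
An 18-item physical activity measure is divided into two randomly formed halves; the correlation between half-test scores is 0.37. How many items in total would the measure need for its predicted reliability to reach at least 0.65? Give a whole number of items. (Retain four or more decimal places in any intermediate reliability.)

r_full = 2(0.37)/(1 + 0.37) = 0.5401
Solve Spearman-Brown for n: n = 0.65(1 − 0.5401) / [0.5401(1 − 0.65)] = 1.5814
Items = 1.5814 × 18 ≈ 28.47 → 29

29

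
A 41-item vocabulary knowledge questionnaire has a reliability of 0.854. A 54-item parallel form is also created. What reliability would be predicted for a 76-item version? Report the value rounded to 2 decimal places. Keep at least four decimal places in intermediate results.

0.92

The 54-item form is not needed; work directly from the 41-item form with n = 76/41 = 1.8537.
r_{76} = n·r / (1 + (n − 1)·r) = 1.5831 / 1.7291 ≈ 0.9156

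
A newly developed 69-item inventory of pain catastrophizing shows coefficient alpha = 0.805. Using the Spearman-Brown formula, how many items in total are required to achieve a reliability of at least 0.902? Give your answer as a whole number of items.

154

Rearranging the Spearman-Brown formula for n,
n = r_target (1 − r_old) / [ r_old (1 − r_target) ]
n = 0.902 × (1 − 0.805) / [ 0.805 × (1 − 0.902) ]
n = 0.175890 / 0.078890 ≈ 2.2296
Items needed = n × 69 = 2.2296 × 69 ≈ 153.84 → round up to 154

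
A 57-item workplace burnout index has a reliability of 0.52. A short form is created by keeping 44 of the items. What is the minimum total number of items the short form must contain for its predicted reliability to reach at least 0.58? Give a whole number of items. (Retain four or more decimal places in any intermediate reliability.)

Short-form reliability: n = 44/57 = 0.7719; r_44 = n·r/(1+(n−1)r) ≈ 0.4554
Then solve for n' with r_old = 0.4554, r_target = 0.58: n' = 0.58(1 − 0.4554)/[0.4554(1 − 0.58)] = 1.6514
Items = 1.6514 × 44 ≈ 72.66 → 73

73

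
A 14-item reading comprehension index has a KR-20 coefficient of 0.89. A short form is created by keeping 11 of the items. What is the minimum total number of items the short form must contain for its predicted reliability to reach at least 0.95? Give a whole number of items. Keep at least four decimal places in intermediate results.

33

Short-form reliability: n = 11/14 = 0.7857; r_11 = n·r/(1+(n−1)r) ≈ 0.8641
Then solve for n' with r_old = 0.8641, r_target = 0.95: n' = 0.95(1 − 0.8641)/[0.8641(1 − 0.95)] = 2.9882
Total items = 2.9882 × 11 = 32.87, rounded up to 33.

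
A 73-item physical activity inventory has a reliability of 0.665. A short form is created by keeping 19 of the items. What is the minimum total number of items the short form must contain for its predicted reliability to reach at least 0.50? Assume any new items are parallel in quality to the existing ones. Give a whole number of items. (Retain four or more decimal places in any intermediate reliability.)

37

First, r for the 19-item form: n = 19/73 = 0.2603, so r_19 = 0.2603·0.665/(1 + (0.2603 − 1)·0.665) = 0.3407
Then solve for n' with r_old = 0.3407, r_target = 0.50: n' = 0.50(1 − 0.3407)/[0.3407(1 − 0.50)] = 1.9351
Items = 1.9351 × 19 ≈ 36.77 → 37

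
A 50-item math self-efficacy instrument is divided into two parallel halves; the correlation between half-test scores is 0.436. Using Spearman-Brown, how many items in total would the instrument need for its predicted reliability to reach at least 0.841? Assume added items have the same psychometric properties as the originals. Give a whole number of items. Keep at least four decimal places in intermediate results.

Corrected full-test reliability: r_full = 2 × 0.436 / (1 + 0.436) ≈ 0.6072
Solve Spearman-Brown for n: n = 0.841(1 − 0.6072) / [0.6072(1 − 0.841)] = 3.4217
Items = 3.4217 × 50 ≈ 171.09 → 172

172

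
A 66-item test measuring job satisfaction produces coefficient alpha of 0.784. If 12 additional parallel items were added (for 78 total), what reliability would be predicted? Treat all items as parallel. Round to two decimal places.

0.81

The new length is 78/66 = 1.1818 times the old.
r_new = (1.1818 × 0.784) / (1 + (1.1818 − 1) × 0.784)
r_new = 0.9265 / 1.1425 ≈ 0.8109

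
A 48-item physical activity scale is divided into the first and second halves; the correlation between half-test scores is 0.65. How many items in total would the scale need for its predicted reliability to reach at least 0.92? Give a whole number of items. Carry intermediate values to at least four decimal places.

r_full = 2(0.65)/(1 + 0.65) = 0.7879
Solve Spearman-Brown for n: n = 0.92(1 − 0.7879) / [0.7879(1 − 0.92)] = 3.0958
Items = 3.0958 × 48 ≈ 148.60 → 149

149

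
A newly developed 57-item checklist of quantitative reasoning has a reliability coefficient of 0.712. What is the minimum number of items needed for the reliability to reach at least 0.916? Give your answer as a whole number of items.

n = 0.916(1 − 0.712) / [0.712(1 − 0.916)]
n = 0.263808 / 0.059808 ≈ 4.4109
4.4109 × 57 = 251.42 → 252 items

252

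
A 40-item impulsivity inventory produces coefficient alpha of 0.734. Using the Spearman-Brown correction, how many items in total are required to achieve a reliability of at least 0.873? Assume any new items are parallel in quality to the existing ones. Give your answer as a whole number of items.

n = 0.873(1 − 0.734) / [0.734(1 − 0.873)]
  = 0.232218 / 0.093218 = 2.4911
2.4911 × 40 = 99.64 → 100 items

100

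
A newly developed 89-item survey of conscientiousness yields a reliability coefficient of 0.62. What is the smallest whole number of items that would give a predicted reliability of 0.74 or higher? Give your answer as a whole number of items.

156

Invert Spearman-Brown to solve for n:
n = r_target (1 − r_old) / [ r_old (1 − r_target) ]
n = [0.74 × 0.38] / [0.62 × 0.26]
n = 0.2812 / 0.1612 ≈ 1.7444
So the test needs 1.7444 × 89 ≈ 155.25 items; rounding up, 156.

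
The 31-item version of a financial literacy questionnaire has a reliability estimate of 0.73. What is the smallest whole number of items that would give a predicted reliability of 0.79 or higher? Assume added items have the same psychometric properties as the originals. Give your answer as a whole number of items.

Invert Spearman-Brown to solve for n:
n = r_target (1 − r_old) / [ r_old (1 − r_target) ]
n = 0.79 × (1 − 0.73) / [ 0.73 × (1 − 0.79) ]
  = 0.2133 / 0.1533 = 1.3914
1.3914 × 31 = 43.13 → 44 items

44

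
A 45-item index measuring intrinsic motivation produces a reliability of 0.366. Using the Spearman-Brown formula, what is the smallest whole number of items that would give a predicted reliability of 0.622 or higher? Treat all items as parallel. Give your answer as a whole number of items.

129

Invert Spearman-Brown to solve for n:
n = r_target (1 − r_old) / [ r_old (1 − r_target) ]
n = 0.622(1 − 0.366) / [0.366(1 − 0.622)]
  = 0.394348 / 0.138348 = 2.8504
2.8504 × 45 = 128.27 → 129 items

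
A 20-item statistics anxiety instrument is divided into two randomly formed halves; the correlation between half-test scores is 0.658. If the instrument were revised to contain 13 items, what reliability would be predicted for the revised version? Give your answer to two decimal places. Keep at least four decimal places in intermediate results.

Full-test reliability from the split-half r: r_full = 2(0.658)/(1 + 0.658) = 0.7937
Then adjust to 13 items: n = 13/20 = 0.6500
r_new = n·r_full / (1 + (n − 1)·r_full) = 0.5159 / 0.7222 ≈ 0.7143

0.71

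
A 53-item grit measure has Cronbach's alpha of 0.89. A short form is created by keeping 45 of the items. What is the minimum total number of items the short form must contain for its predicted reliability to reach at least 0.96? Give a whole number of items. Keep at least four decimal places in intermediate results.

Short-form reliability: n = 45/53 = 0.8491; r_45 = n·r/(1+(n−1)r) ≈ 0.8729
Then solve for n' with r_old = 0.8729, r_target = 0.96: n' = 0.96(1 − 0.8729)/[0.8729(1 − 0.96)] = 3.4946
Total items = 3.4946 × 45 = 157.26, rounded up to 158.

158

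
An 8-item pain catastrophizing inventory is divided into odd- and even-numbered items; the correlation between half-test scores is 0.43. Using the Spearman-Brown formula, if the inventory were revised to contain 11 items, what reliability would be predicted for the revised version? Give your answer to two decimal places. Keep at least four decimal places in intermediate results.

0.67

Full-test reliability from the split-half r: r_full = 2(0.43)/(1 + 0.43) = 0.6014
Then adjust to 11 items: n = 11/8 = 1.3750
r_new = n·r_full / (1 + (n − 1)·r_full) = 0.8269 / 1.2255 ≈ 0.6747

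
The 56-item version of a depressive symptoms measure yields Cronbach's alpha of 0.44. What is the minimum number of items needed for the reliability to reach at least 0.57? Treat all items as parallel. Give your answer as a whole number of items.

Rearranging the Spearman-Brown formula for n,
n = r*(1 − r) / [ r (1 − r*) ]
n = 0.57(1 − 0.44) / [0.44(1 − 0.57)]
n = 0.3192 / 0.1892 ≈ 1.6871
So the test needs 1.6871 × 56 ≈ 94.48 items; rounding up, 95.

95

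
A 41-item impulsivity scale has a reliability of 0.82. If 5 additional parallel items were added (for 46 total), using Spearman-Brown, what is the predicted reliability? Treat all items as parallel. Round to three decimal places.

0.836

Length ratio n = 46/41 = 1.122
r_new = 1.122·0.82 / [1 + (1.122 − 1)·0.82]
r_new = 0.9200 / 1.1000 ≈ 0.8364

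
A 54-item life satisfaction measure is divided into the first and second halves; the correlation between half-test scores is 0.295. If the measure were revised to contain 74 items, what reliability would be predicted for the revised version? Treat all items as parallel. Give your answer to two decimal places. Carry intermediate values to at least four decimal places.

0.53

First correct the split-half correlation to full-test reliability: r_full = 2 × 0.295 / (1 + 0.295) ≈ 0.4556
Length factor from 54 to 74 items: n = 74/54 = 1.3704
r_new = n·r_full / (1 + (n − 1)·r_full) = 0.6244 / 1.1688 ≈ 0.5342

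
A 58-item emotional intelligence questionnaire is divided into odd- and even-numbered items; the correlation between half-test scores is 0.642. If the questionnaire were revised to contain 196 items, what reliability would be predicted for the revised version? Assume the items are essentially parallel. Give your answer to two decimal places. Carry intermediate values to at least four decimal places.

Full-test reliability from the split-half r: r_full = 2(0.642)/(1 + 0.642) = 0.7820
Then adjust to 196 items: n = 196/58 = 3.3793
r_new = n·r_full / (1 + (n − 1)·r_full) = 2.6426 / 2.8606 ≈ 0.9238

0.92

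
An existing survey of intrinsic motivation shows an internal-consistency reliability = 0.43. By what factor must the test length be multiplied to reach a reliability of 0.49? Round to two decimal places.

1.27

Invert Spearman-Brown to solve for n:
n = r*(1 − r) / [ r (1 − r*) ]
n = 0.49(1 − 0.43) / [0.43(1 − 0.49)]
n = 0.2793 / 0.2193 ≈ 1.2736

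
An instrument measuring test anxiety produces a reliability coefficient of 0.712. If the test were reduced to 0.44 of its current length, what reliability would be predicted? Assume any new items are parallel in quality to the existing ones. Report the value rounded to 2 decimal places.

Apply the Spearman-Brown prophecy formula, r' = nr / [1 + (n − 1)r]:
r_new = (0.44 × 0.712) / (1 + (0.44 − 1) × 0.712)
     = 0.3133 / 0.6013 = 0.5210

0.52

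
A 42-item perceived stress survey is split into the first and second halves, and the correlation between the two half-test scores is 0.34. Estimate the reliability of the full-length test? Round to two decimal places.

r_full = 2(0.34) / (1 + 0.34)
r_full = 0.6800 / 1.3400 ≈ 0.5075

0.51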